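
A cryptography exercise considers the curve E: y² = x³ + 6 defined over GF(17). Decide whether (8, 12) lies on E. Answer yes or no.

y² = 12² ≡ 8; x³ + 0x + 6 = 518 ≡ 8 (mod 17). 8 = 8.

yes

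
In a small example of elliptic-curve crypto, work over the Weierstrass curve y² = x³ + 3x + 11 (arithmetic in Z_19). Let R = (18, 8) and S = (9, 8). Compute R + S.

(11, 11)

(18, 8) + (9, 8). λ = (8 - 8)/(9 - 18) ≡ 0/10 mod 19. 10⁻¹ ≡ 2 (mod 19) since 10·2 = 20 ≡ 1, so λ ≡ 0.
  x = λ² - 18 - 9 = 0 - 27 ≡ 11; y = λ·(18 - 11) - 8 ≡ 11. → (11, 11)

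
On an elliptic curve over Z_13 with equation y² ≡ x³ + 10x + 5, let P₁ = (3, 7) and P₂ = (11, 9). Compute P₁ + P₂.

(3, 7) + (11, 9). λ = (9 - 7)/(11 - 3) ≡ 2/8 mod 13. 8⁻¹ ≡ 5 (mod 13), so λ ≡ 10.
  x = λ² - 3 - 11 = 100 - 14 ≡ 8; y = λ·(3 - 8) - 7 ≡ 8. → (8, 8)

(8, 8)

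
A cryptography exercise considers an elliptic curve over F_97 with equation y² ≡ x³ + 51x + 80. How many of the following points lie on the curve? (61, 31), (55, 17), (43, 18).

1

(61, 31): 31² ≡ 88, rhs ≡ 88 → on.
(55, 17): 17² ≡ 95, rhs ≡ 92 → off.
(43, 18): 18² ≡ 33, rhs ≡ 9 → off.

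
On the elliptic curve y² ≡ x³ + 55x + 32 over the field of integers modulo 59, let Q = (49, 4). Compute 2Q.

(32, 35)

tangent at (49, 4): λ = (3·49² + 55)/(2·4) ≡ 1/8. 8⁻¹ ≡ 37 (mod 59), so λ ≡ 1·37 ≡ 37.
  x = λ² - 49 - 49 = 1369 - 98 ≡ 32; y = λ·(49 - 32) - 4 ≡ 35. → (32, 35)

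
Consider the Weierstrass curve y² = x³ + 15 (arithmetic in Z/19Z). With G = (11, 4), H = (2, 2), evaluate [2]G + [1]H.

(11, 15)

First 2G:
Repeated addition: build up to 2G.
2G: tangent at (11, 4): λ = (3·11² + 0)/(2·4) ≡ 2/8. 8⁻¹ ≡ 12 (mod 19), so λ ≡ 2·12 ≡ 5.
  x = λ² - 11 - 11 = 25 - 22 ≡ 3; y = λ·(11 - 3) - 4 ≡ 17. → (3, 17)
2G = (3, 17).
Finally 2G + H:
(3, 17) + (2, 2). λ = (2 - 17)/(2 - 3) ≡ 4/18 mod 19. 18⁻¹ ≡ 18 (mod 19) since 18·18 = 324 ≡ 1, so λ ≡ 15.
  x = λ² - 3 - 2 = 225 - 5 ≡ 11; y = λ·(3 - 11) - 17 ≡ 15. → (11, 15)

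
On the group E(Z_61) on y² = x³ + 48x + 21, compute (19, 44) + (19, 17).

The two points share x = 19 and their y-coordinates satisfy 44 + 17 ≡ 0 (mod 61), so they are inverses. Their sum is 𝒪.

O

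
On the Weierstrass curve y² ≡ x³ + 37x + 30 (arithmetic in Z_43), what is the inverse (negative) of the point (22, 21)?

-(22, 21) = (22, -21 mod 43) = (22, 22).

(22, 22)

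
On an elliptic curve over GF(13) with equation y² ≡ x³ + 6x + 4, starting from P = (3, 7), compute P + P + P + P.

Double-and-add on 4 = (100)₂. Start with P = (3, 7) for the leading 1-bit.
double: tangent at (3, 7): λ = (3·3² + 6)/(2·7) ≡ 7/1. 1⁻¹ ≡ 1 (mod 13), so λ ≡ 7·1 ≡ 7.
  x = λ² - 3 - 3 = 49 - 6 ≡ 4; y = λ·(3 - 4) - 7 ≡ 12. → (4, 12)
double: tangent at (4, 12): λ = (3·4² + 6)/(2·12) ≡ 2/11. 11⁻¹ ≡ 6 (mod 13) since 11·6 = 66 ≡ 1, so λ ≡ 2·6 ≡ 12.
  x = λ² - 4 - 4 = 144 - 8 ≡ 6; y = λ·(4 - 6) - 12 ≡ 3. → (6, 3)

(6, 3)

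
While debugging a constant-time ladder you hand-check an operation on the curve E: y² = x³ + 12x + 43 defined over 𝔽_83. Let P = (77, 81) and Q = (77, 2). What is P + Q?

O

The two points share x = 77 and their y-coordinates satisfy 81 + 2 ≡ 0 (mod 83), so they are inverses. Their sum is O.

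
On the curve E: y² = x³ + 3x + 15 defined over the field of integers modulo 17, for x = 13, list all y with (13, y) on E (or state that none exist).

x³ + 3x + 15 = 2251 ≡ 7 (mod 17).
7 is a non-residue mod 17; no y exists.

none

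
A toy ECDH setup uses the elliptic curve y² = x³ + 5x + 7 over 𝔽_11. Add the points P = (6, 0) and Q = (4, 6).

(10, 1)

(6, 0) + (4, 6). λ = (6 - 0)/(4 - 6) ≡ 6/9 mod 11. 9⁻¹ ≡ 5 (mod 11), so λ ≡ 8.
  x = λ² - 6 - 4 = 64 - 10 ≡ 10; y = λ·(6 - 10) - 0 ≡ 1. → (10, 1)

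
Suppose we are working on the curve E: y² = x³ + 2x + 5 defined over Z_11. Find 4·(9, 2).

Write G = (9, 2).
Double-and-add on 4 = (100)₂. Start with G = (9, 2) for the leading 1-bit.
double: tangent at (9, 2): λ = (3·9² + 2)/(2·2) ≡ 3/4. 4⁻¹ ≡ 3 (mod 11) since 4·3 = 12 ≡ 1, so λ ≡ 3·3 ≡ 9.
  x = λ² - 9 - 9 = 81 - 18 ≡ 8; y = λ·(9 - 8) - 2 ≡ 7. → (8, 7)
double: tangent at (8, 7): λ = (3·8² + 2)/(2·7) ≡ 7/3. 3⁻¹ ≡ 4 (mod 11) since 3·4 = 12 ≡ 1, so λ ≡ 7·4 ≡ 6.
  x = λ² - 8 - 8 = 36 - 16 ≡ 9; y = λ·(8 - 9) - 7 ≡ 9. → (9, 9)

(9, 9)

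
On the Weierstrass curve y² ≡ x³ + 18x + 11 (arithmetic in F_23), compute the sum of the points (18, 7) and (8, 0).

(6, 6)

(18, 7) + (8, 0). λ = (0 - 7)/(8 - 18) ≡ 16/13 mod 23. 13⁻¹ ≡ 16 (mod 23) since 13·16 = 208 ≡ 1, so λ ≡ 3.
  x = λ² - 18 - 8 = 9 - 26 ≡ 6; y = λ·(18 - 6) - 7 ≡ 6. → (6, 6)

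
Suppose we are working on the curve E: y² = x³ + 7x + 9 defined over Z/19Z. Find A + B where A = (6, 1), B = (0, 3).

(6, 1) + (0, 3). λ = (3 - 1)/(0 - 6) ≡ 2/13 mod 19. 13⁻¹ ≡ 3 (mod 19) since 13·3 = 39 ≡ 1, so λ ≡ 6.
  x = λ² - 6 - 0 = 36 - 6 ≡ 11; y = λ·(6 - 11) - 1 ≡ 7. → (11, 7)

(11, 7)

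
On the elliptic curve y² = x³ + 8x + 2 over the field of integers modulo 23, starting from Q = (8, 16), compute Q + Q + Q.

Repeated addition: build up to 3Q.
2Q: tangent at (8, 16): λ = (3·8² + 8)/(2·16) ≡ 16/9. 9⁻¹ ≡ 18 (mod 23) since 9·18 = 162 ≡ 1, so λ ≡ 16·18 ≡ 12.
  x = λ² - 8 - 8 = 144 - 16 ≡ 13; y = λ·(8 - 13) - 16 ≡ 16. → (13, 16)
3Q: (13, 16) + (8, 16). λ = (16 - 16)/(8 - 13) ≡ 0/18 mod 23. 18⁻¹ ≡ 9 (mod 23), so λ ≡ 0.
  x = λ² - 13 - 8 = 0 - 21 ≡ 2; y = λ·(13 - 2) - 16 ≡ 7. → (2, 7)

(2, 7)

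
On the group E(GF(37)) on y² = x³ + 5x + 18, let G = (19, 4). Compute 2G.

tangent at (19, 4): λ = (3·19² + 5)/(2·4) ≡ 15/8. 8⁻¹ ≡ 14 (mod 37), so λ ≡ 15·14 ≡ 25.
  x = λ² - 19 - 19 = 625 - 38 ≡ 32; y = λ·(19 - 32) - 4 ≡ 4. → (32, 4)

(32, 4)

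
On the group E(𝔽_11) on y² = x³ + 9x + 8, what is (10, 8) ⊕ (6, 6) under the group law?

(10, 8) + (6, 6). λ = (6 - 8)/(6 - 10) ≡ 9/7 mod 11. 7⁻¹ ≡ 8 (mod 11), so λ ≡ 6.
  x = λ² - 10 - 6 = 36 - 16 ≡ 9; y = λ·(10 - 9) - 8 ≡ 9. → (9, 9)

(9, 9)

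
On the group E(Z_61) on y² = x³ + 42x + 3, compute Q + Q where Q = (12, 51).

tangent at (12, 51): λ = (3·12² + 42)/(2·51) ≡ 47/41. 41⁻¹ ≡ 3 (mod 61), so λ ≡ 47·3 ≡ 19.
  x = λ² - 12 - 12 = 361 - 24 ≡ 32; y = λ·(12 - 32) - 51 ≡ 57. → (32, 57)

(32, 57)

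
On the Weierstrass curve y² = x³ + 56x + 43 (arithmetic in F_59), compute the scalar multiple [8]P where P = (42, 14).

(56, 54)

Repeated addition: build up to 8P.
2P: tangent at (42, 14): λ = (3·42² + 56)/(2·14) ≡ 38/28. 28⁻¹ ≡ 19 (mod 59), so λ ≡ 38·19 ≡ 14.
  x = λ² - 42 - 42 = 196 - 84 ≡ 53; y = λ·(42 - 53) - 14 ≡ 9. → (53, 9)
3P: (53, 9) + (42, 14). λ = (14 - 9)/(42 - 53) ≡ 5/48 mod 59. 48⁻¹ ≡ 16 (mod 59) since 48·16 = 768 ≡ 1, so λ ≡ 21.
  x = λ² - 53 - 42 = 441 - 95 ≡ 51; y = λ·(53 - 51) - 9 ≡ 33. → (51, 33)
4P: (51, 33) + (42, 14). λ = (14 - 33)/(42 - 51) ≡ 40/50 mod 59. 50⁻¹ ≡ 13 (mod 59), so λ ≡ 48.
  x = λ² - 51 - 42 = 2304 - 93 ≡ 28; y = λ·(51 - 28) - 33 ≡ 9. → (28, 9)
5P: (28, 9) + (42, 14). λ = (14 - 9)/(42 - 28) ≡ 5/14 mod 59. 14⁻¹ ≡ 38 (mod 59) since 14·38 = 532 ≡ 1, so λ ≡ 13.
  x = λ² - 28 - 42 = 169 - 70 ≡ 40; y = λ·(28 - 40) - 9 ≡ 12. → (40, 12)
6P: (40, 12) + (42, 14). λ = (14 - 12)/(42 - 40) ≡ 2/2 mod 59. 2⁻¹ ≡ 30 (mod 59) since 2·30 = 60 ≡ 1, so λ ≡ 1.
  x = λ² - 40 - 42 = 1 - 82 ≡ 37; y = λ·(40 - 37) - 12 ≡ 50. → (37, 50)
7P: (37, 50) + (42, 14). λ = (14 - 50)/(42 - 37) ≡ 23/5 mod 59. 5⁻¹ ≡ 12 (mod 59), so λ ≡ 40.
  x = λ² - 37 - 42 = 1600 - 79 ≡ 46; y = λ·(37 - 46) - 50 ≡ 3. → (46, 3)
8P: (46, 3) + (42, 14). λ = (14 - 3)/(42 - 46) ≡ 11/55 mod 59. 55⁻¹ ≡ 44 (mod 59), so λ ≡ 12.
  x = λ² - 46 - 42 = 144 - 88 ≡ 56; y = λ·(46 - 56) - 3 ≡ 54. → (56, 54)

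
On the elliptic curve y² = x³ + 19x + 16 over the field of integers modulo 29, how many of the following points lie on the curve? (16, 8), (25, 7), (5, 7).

(16, 8): 8² ≡ 6, rhs ≡ 8 → off.
(25, 7): 7² ≡ 20, rhs ≡ 21 → off.
(5, 7): 7² ≡ 20, rhs ≡ 4 → off.

0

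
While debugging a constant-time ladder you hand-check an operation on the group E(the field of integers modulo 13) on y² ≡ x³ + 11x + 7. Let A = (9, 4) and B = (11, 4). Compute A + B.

(9, 4) + (11, 4). λ = (4 - 4)/(11 - 9) ≡ 0/2 mod 13. 2⁻¹ ≡ 7 (mod 13), so λ ≡ 0.
  x = λ² - 9 - 11 = 0 - 20 ≡ 6; y = λ·(9 - 6) - 4 ≡ 9. → (6, 9)

(6, 9)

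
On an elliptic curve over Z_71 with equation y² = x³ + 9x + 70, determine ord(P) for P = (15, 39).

2P: tangent at (15, 39): λ = (3·15² + 9)/(2·39) ≡ 45/7. 7⁻¹ ≡ 61 (mod 71), so λ ≡ 45·61 ≡ 47.
  x = λ² - 15 - 15 = 2209 - 30 ≡ 49; y = λ·(15 - 49) - 39 ≡ 67. → (49, 67)
3P: (49, 67) + (15, 39). λ = (39 - 67)/(15 - 49) ≡ 43/37 mod 71. 37⁻¹ ≡ 48 (mod 71), so λ ≡ 5.
  x = λ² - 49 - 15 = 25 - 64 ≡ 32; y = λ·(49 - 32) - 67 ≡ 18. → (32, 18)
4P: (32, 18) + (15, 39). λ = (39 - 18)/(15 - 32) ≡ 21/54 mod 71. 54⁻¹ ≡ 25 (mod 71), so λ ≡ 28.
  x = λ² - 32 - 15 = 784 - 47 ≡ 27; y = λ·(32 - 27) - 18 ≡ 51. → (27, 51)
5P: (27, 51) + (15, 39). λ = (39 - 51)/(15 - 27) ≡ 59/59 mod 71. 59⁻¹ ≡ 65 (mod 71) since 59·65 = 3835 ≡ 1, so λ ≡ 1.
  x = λ² - 27 - 15 = 1 - 42 ≡ 30; y = λ·(27 - 30) - 51 ≡ 17. → (30, 17)
6P: (30, 17) + (15, 39). λ = (39 - 17)/(15 - 30) ≡ 22/56 mod 71. 56⁻¹ ≡ 52 (mod 71), so λ ≡ 8.
  x = λ² - 30 - 15 = 64 - 45 ≡ 19; y = λ·(30 - 19) - 17 ≡ 0. → (19, 0)
7P: (19, 0) + (15, 39). λ = (39 - 0)/(15 - 19) ≡ 39/67 mod 71. 67⁻¹ ≡ 53 (mod 71), so λ ≡ 8.
  x = λ² - 19 - 15 = 64 - 34 ≡ 30; y = λ·(19 - 30) - 0 ≡ 54. → (30, 54)
8P: (30, 54) + (15, 39). λ = (39 - 54)/(15 - 30) ≡ 56/56 mod 71. 56⁻¹ ≡ 52 (mod 71) since 56·52 = 2912 ≡ 1, so λ ≡ 1.
  x = λ² - 30 - 15 = 1 - 45 ≡ 27; y = λ·(30 - 27) - 54 ≡ 20. → (27, 20)
9P: (27, 20) + (15, 39). λ = (39 - 20)/(15 - 27) ≡ 19/59 mod 71. 59⁻¹ ≡ 65 (mod 71) since 59·65 = 3835 ≡ 1, so λ ≡ 28.
  x = λ² - 27 - 15 = 784 - 42 ≡ 32; y = λ·(27 - 32) - 20 ≡ 53. → (32, 53)
10P: (32, 53) + (15, 39). λ = (39 - 53)/(15 - 32) ≡ 57/54 mod 71. 54⁻¹ ≡ 25 (mod 71), so λ ≡ 5.
  x = λ² - 32 - 15 = 25 - 47 ≡ 49; y = λ·(32 - 49) - 53 ≡ 4. → (49, 4)
11P: (49, 4) + (15, 39). λ = (39 - 4)/(15 - 49) ≡ 35/37 mod 71. 37⁻¹ ≡ 48 (mod 71) since 37·48 = 1776 ≡ 1, so λ ≡ 47.
  x = λ² - 49 - 15 = 2209 - 64 ≡ 15; y = λ·(49 - 15) - 4 ≡ 32. → (15, 32)
12P: (15, 32) + (15, 39): same x and y₁ ≡ -y₂, so the sum is 𝒪.
12P = 𝒪, so the order is 12.

12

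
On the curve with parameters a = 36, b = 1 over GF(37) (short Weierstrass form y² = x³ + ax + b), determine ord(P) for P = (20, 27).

2P: tangent at (20, 27): λ = (3·20² + 36)/(2·27) ≡ 15/17. 17⁻¹ ≡ 24 (mod 37), so λ ≡ 15·24 ≡ 27.
  x = λ² - 20 - 20 = 729 - 40 ≡ 23; y = λ·(20 - 23) - 27 ≡ 3. → (23, 3)
3P: (23, 3) + (20, 27). λ = (27 - 3)/(20 - 23) ≡ 24/34 mod 37. 34⁻¹ ≡ 12 (mod 37) since 34·12 = 408 ≡ 1, so λ ≡ 29.
  x = λ² - 23 - 20 = 841 - 43 ≡ 21; y = λ·(23 - 21) - 3 ≡ 18. → (21, 18)
4P: (21, 18) + (20, 27). λ = (27 - 18)/(20 - 21) ≡ 9/36 mod 37. 36⁻¹ ≡ 36 (mod 37), so λ ≡ 28.
  x = λ² - 21 - 20 = 784 - 41 ≡ 3; y = λ·(21 - 3) - 18 ≡ 5. → (3, 5)
5P: (3, 5) + (20, 27). λ = (27 - 5)/(20 - 3) ≡ 22/17 mod 37. 17⁻¹ ≡ 24 (mod 37) since 17·24 = 408 ≡ 1, so λ ≡ 10.
  x = λ² - 3 - 20 = 100 - 23 ≡ 3; y = λ·(3 - 3) - 5 ≡ 32. → (3, 32)
6P: (3, 32) + (20, 27). λ = (27 - 32)/(20 - 3) ≡ 32/17 mod 37. 17⁻¹ ≡ 24 (mod 37), so λ ≡ 28.
  x = λ² - 3 - 20 = 784 - 23 ≡ 21; y = λ·(3 - 21) - 32 ≡ 19. → (21, 19)
7P: (21, 19) + (20, 27). λ = (27 - 19)/(20 - 21) ≡ 8/36 mod 37. 36⁻¹ ≡ 36 (mod 37), so λ ≡ 29.
  x = λ² - 21 - 20 = 841 - 41 ≡ 23; y = λ·(21 - 23) - 19 ≡ 34. → (23, 34)
8P: (23, 34) + (20, 27). λ = (27 - 34)/(20 - 23) ≡ 30/34 mod 37. 34⁻¹ ≡ 12 (mod 37), so λ ≡ 27.
  x = λ² - 23 - 20 = 729 - 43 ≡ 20; y = λ·(23 - 20) - 34 ≡ 10. → (20, 10)
9P: (20, 10) + (20, 27): same x and y₁ ≡ -y₂, so the sum is ∞.
9P = ∞, so the order is 9.

9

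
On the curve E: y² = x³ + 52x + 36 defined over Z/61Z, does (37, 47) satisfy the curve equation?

y² = 47² ≡ 13; x³ + 52x + 36 = 52613 ≡ 31 (mod 61). 13 ≠ 31.

no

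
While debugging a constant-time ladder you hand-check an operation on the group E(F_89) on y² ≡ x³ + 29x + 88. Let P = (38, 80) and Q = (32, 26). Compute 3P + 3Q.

(40, 10)

First 3P:
Repeated addition: build up to 3P.
2P: tangent at (38, 80): λ = (3·38² + 29)/(2·80) ≡ 0/71. 71⁻¹ ≡ 84 (mod 89), so λ ≡ 0·84 ≡ 0.
  x = λ² - 38 - 38 = 0 - 76 ≡ 13; y = λ·(38 - 13) - 80 ≡ 9. → (13, 9)
3P: (13, 9) + (38, 80). λ = (80 - 9)/(38 - 13) ≡ 71/25 mod 89. 25⁻¹ ≡ 57 (mod 89), so λ ≡ 42.
  x = λ² - 13 - 38 = 1764 - 51 ≡ 22; y = λ·(13 - 22) - 9 ≡ 58. → (22, 58)
3P = (22, 58).
Next 3Q:
Repeated addition: build up to 3Q.
2Q: tangent at (32, 26): λ = (3·32² + 29)/(2·26) ≡ 75/52. 52⁻¹ ≡ 12 (mod 89) since 52·12 = 624 ≡ 1, so λ ≡ 75·12 ≡ 10.
  x = λ² - 32 - 32 = 100 - 64 ≡ 36; y = λ·(32 - 36) - 26 ≡ 23. → (36, 23)
3Q: (36, 23) + (32, 26). λ = (26 - 23)/(32 - 36) ≡ 3/85 mod 89. 85⁻¹ ≡ 22 (mod 89), so λ ≡ 66.
  x = λ² - 36 - 32 = 4356 - 68 ≡ 16; y = λ·(36 - 16) - 23 ≡ 51. → (16, 51)
3Q = (16, 51).
Finally 3P + 3Q:
(22, 58) + (16, 51). λ = (51 - 58)/(16 - 22) ≡ 82/83 mod 89. 83⁻¹ ≡ 74 (mod 89), so λ ≡ 16.
  x = λ² - 22 - 16 = 256 - 38 ≡ 40; y = λ·(22 - 40) - 58 ≡ 10. → (40, 10)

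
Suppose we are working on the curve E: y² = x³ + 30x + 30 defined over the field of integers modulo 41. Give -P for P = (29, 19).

-(29, 19) = (29, -19 mod 41) = (29, 22).

(29, 22)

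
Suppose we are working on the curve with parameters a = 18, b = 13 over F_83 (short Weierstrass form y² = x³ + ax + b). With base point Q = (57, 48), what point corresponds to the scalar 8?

(60, 52)

Double-and-add on 8 = (1000)₂. Start with Q = (57, 48) for the leading 1-bit.
double: tangent at (57, 48): λ = (3·57² + 18)/(2·48) ≡ 54/13. 13⁻¹ ≡ 32 (mod 83) since 13·32 = 416 ≡ 1, so λ ≡ 54·32 ≡ 68.
  x = λ² - 57 - 57 = 4624 - 114 ≡ 28; y = λ·(57 - 28) - 48 ≡ 15. → (28, 15)
double: tangent at (28, 15): λ = (3·28² + 18)/(2·15) ≡ 46/30. 30⁻¹ ≡ 36 (mod 83), so λ ≡ 46·36 ≡ 79.
  x = λ² - 28 - 28 = 6241 - 56 ≡ 43; y = λ·(28 - 43) - 15 ≡ 45. → (43, 45)
double: tangent at (43, 45): λ = (3·43² + 18)/(2·45) ≡ 4/7. 7⁻¹ ≡ 12 (mod 83), so λ ≡ 4·12 ≡ 48.
  x = λ² - 43 - 43 = 2304 - 86 ≡ 60; y = λ·(43 - 60) - 45 ≡ 52. → (60, 52)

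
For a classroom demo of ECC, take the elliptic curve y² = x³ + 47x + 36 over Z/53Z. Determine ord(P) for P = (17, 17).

6

2P: tangent at (17, 17): λ = (3·17² + 47)/(2·17) ≡ 13/34. 34⁻¹ ≡ 39 (mod 53) since 34·39 = 1326 ≡ 1, so λ ≡ 13·39 ≡ 30.
  x = λ² - 17 - 17 = 900 - 34 ≡ 18; y = λ·(17 - 18) - 17 ≡ 6. → (18, 6)
3P: (18, 6) + (17, 17). λ = (17 - 6)/(17 - 18) ≡ 11/52 mod 53. 52⁻¹ ≡ 52 (mod 53), so λ ≡ 42.
  x = λ² - 18 - 17 = 1764 - 35 ≡ 33; y = λ·(18 - 33) - 6 ≡ 0. → (33, 0)
4P: (33, 0) + (17, 17). λ = (17 - 0)/(17 - 33) ≡ 17/37 mod 53. 37⁻¹ ≡ 43 (mod 53) since 37·43 = 1591 ≡ 1, so λ ≡ 42.
  x = λ² - 33 - 17 = 1764 - 50 ≡ 18; y = λ·(33 - 18) - 0 ≡ 47. → (18, 47)
5P: (18, 47) + (17, 17). λ = (17 - 47)/(17 - 18) ≡ 23/52 mod 53. 52⁻¹ ≡ 52 (mod 53), so λ ≡ 30.
  x = λ² - 18 - 17 = 900 - 35 ≡ 17; y = λ·(18 - 17) - 47 ≡ 36. → (17, 36)
6P: (17, 36) + (17, 17): same x and y₁ ≡ -y₂, so the sum is O.
6P = O, so the order is 6.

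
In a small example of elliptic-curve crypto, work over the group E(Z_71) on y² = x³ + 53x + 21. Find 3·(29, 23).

(27, 30)

Write P = (29, 23).
Repeated addition: build up to 3P.
2P: tangent at (29, 23): λ = (3·29² + 53)/(2·23) ≡ 20/46. 46⁻¹ ≡ 17 (mod 71) since 46·17 = 782 ≡ 1, so λ ≡ 20·17 ≡ 56.
  x = λ² - 29 - 29 = 3136 - 58 ≡ 25; y = λ·(29 - 25) - 23 ≡ 59. → (25, 59)
3P: (25, 59) + (29, 23). λ = (23 - 59)/(29 - 25) ≡ 35/4 mod 71. 4⁻¹ ≡ 18 (mod 71), so λ ≡ 62.
  x = λ² - 25 - 29 = 3844 - 54 ≡ 27; y = λ·(25 - 27) - 59 ≡ 30. → (27, 30)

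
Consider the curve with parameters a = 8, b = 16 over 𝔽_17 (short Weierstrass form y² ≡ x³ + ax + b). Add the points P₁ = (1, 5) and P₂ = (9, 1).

(1, 5) + (9, 1). λ = (1 - 5)/(9 - 1) ≡ 13/8 mod 17. 8⁻¹ ≡ 15 (mod 17), so λ ≡ 8.
  x = λ² - 1 - 9 = 64 - 10 ≡ 3; y = λ·(1 - 3) - 5 ≡ 13. → (3, 13)

(3, 13)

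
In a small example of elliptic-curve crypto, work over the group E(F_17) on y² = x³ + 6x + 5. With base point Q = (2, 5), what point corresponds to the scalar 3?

(11, 12)

Repeated addition: build up to 3Q.
2Q: tangent at (2, 5): λ = (3·2² + 6)/(2·5) ≡ 1/10. 10⁻¹ ≡ 12 (mod 17), so λ ≡ 1·12 ≡ 12.
  x = λ² - 2 - 2 = 144 - 4 ≡ 4; y = λ·(2 - 4) - 5 ≡ 5. → (4, 5)
3Q: (4, 5) + (2, 5). λ = (5 - 5)/(2 - 4) ≡ 0/15 mod 17. 15⁻¹ ≡ 8 (mod 17), so λ ≡ 0.
  x = λ² - 4 - 2 = 0 - 6 ≡ 11; y = λ·(4 - 11) - 5 ≡ 12. → (11, 12)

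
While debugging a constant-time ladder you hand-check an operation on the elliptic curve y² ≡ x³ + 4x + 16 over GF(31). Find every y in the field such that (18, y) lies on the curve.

x³ + 4x + 16 = 5920 ≡ 30 (mod 31).
30 is a non-residue mod 31; no y exists.

none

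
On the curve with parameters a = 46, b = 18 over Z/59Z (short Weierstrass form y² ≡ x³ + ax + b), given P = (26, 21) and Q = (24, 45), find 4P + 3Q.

(28, 22)

First 4P:
Repeated addition: build up to 4P.
2P: tangent at (26, 21): λ = (3·26² + 46)/(2·21) ≡ 9/42. 42⁻¹ ≡ 52 (mod 59), so λ ≡ 9·52 ≡ 55.
  x = λ² - 26 - 26 = 3025 - 52 ≡ 23; y = λ·(26 - 23) - 21 ≡ 26. → (23, 26)
3P: (23, 26) + (26, 21). λ = (21 - 26)/(26 - 23) ≡ 54/3 mod 59. 3⁻¹ ≡ 20 (mod 59) since 3·20 = 60 ≡ 1, so λ ≡ 18.
  x = λ² - 23 - 26 = 324 - 49 ≡ 39; y = λ·(23 - 39) - 26 ≡ 40. → (39, 40)
4P: (39, 40) + (26, 21). λ = (21 - 40)/(26 - 39) ≡ 40/46 mod 59. 46⁻¹ ≡ 9 (mod 59), so λ ≡ 6.
  x = λ² - 39 - 26 = 36 - 65 ≡ 30; y = λ·(39 - 30) - 40 ≡ 14. → (30, 14)
4P = (30, 14).
Next 3Q:
Repeated addition: build up to 3Q.
2Q: tangent at (24, 45): λ = (3·24² + 46)/(2·45) ≡ 4/31. 31⁻¹ ≡ 40 (mod 59), so λ ≡ 4·40 ≡ 42.
  x = λ² - 24 - 24 = 1764 - 48 ≡ 5; y = λ·(24 - 5) - 45 ≡ 45. → (5, 45)
3Q: (5, 45) + (24, 45). λ = (45 - 45)/(24 - 5) ≡ 0/19 mod 59. 19⁻¹ ≡ 28 (mod 59), so λ ≡ 0.
  x = λ² - 5 - 24 = 0 - 29 ≡ 30; y = λ·(5 - 30) - 45 ≡ 14. → (30, 14)
3Q = (30, 14).
Finally 4P + 3Q:
tangent at (30, 14): λ = (3·30² + 46)/(2·14) ≡ 32/28. 28⁻¹ ≡ 19 (mod 59), so λ ≡ 32·19 ≡ 18.
  x = λ² - 30 - 30 = 324 - 60 ≡ 28; y = λ·(30 - 28) - 14 ≡ 22. → (28, 22)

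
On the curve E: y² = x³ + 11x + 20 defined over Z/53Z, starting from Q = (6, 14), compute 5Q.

Repeated addition: build up to 5Q.
2Q: tangent at (6, 14): λ = (3·6² + 11)/(2·14) ≡ 13/28. 28⁻¹ ≡ 36 (mod 53), so λ ≡ 13·36 ≡ 44.
  x = λ² - 6 - 6 = 1936 - 12 ≡ 16; y = λ·(6 - 16) - 14 ≡ 23. → (16, 23)
3Q: (16, 23) + (6, 14). λ = (14 - 23)/(6 - 16) ≡ 44/43 mod 53. 43⁻¹ ≡ 37 (mod 53), so λ ≡ 38.
  x = λ² - 16 - 6 = 1444 - 22 ≡ 44; y = λ·(16 - 44) - 23 ≡ 26. → (44, 26)
4Q: (44, 26) + (6, 14). λ = (14 - 26)/(6 - 44) ≡ 41/15 mod 53. 15⁻¹ ≡ 46 (mod 53) since 15·46 = 690 ≡ 1, so λ ≡ 31.
  x = λ² - 44 - 6 = 961 - 50 ≡ 10; y = λ·(44 - 10) - 26 ≡ 21. → (10, 21)
5Q: (10, 21) + (6, 14). λ = (14 - 21)/(6 - 10) ≡ 46/49 mod 53. 49⁻¹ ≡ 13 (mod 53), so λ ≡ 15.
  x = λ² - 10 - 6 = 225 - 16 ≡ 50; y = λ·(10 - 50) - 21 ≡ 15. → (50, 15)

(50, 15)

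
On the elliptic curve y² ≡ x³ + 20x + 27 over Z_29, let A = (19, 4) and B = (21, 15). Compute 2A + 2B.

(28, 8)

First 2A:
Repeated addition: build up to 2A.
2A: tangent at (19, 4): λ = (3·19² + 20)/(2·4) ≡ 1/8. 8⁻¹ ≡ 11 (mod 29) since 8·11 = 88 ≡ 1, so λ ≡ 1·11 ≡ 11.
  x = λ² - 19 - 19 = 121 - 38 ≡ 25; y = λ·(19 - 25) - 4 ≡ 17. → (25, 17)
2A = (25, 17).
Next 2B:
Repeated addition: build up to 2B.
2B: tangent at (21, 15): λ = (3·21² + 20)/(2·15) ≡ 9/1. 1⁻¹ ≡ 1 (mod 29), so λ ≡ 9·1 ≡ 9.
  x = λ² - 21 - 21 = 81 - 42 ≡ 10; y = λ·(21 - 10) - 15 ≡ 26. → (10, 26)
2B = (10, 26).
Finally 2A + 2B:
(25, 17) + (10, 26). λ = (26 - 17)/(10 - 25) ≡ 9/14 mod 29. 14⁻¹ ≡ 27 (mod 29), so λ ≡ 11.
  x = λ² - 25 - 10 = 121 - 35 ≡ 28; y = λ·(25 - 28) - 17 ≡ 8. → (28, 8)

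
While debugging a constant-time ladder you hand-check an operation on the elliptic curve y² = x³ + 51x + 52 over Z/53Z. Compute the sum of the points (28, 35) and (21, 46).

(28, 35) + (21, 46). λ = (46 - 35)/(21 - 28) ≡ 11/46 mod 53. 46⁻¹ ≡ 15 (mod 53), so λ ≡ 6.
  x = λ² - 28 - 21 = 36 - 49 ≡ 40; y = λ·(28 - 40) - 35 ≡ 52. → (40, 52)

(40, 52)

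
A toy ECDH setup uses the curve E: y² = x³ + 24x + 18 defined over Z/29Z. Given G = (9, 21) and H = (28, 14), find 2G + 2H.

(26, 8)

First 2G:
Repeated addition: build up to 2G.
2G: tangent at (9, 21): λ = (3·9² + 24)/(2·21) ≡ 6/13. 13⁻¹ ≡ 9 (mod 29) since 13·9 = 117 ≡ 1, so λ ≡ 6·9 ≡ 25.
  x = λ² - 9 - 9 = 625 - 18 ≡ 27; y = λ·(9 - 27) - 21 ≡ 22. → (27, 22)
2G = (27, 22).
Next 2H:
Repeated addition: build up to 2H.
2H: tangent at (28, 14): λ = (3·28² + 24)/(2·14) ≡ 27/28. 28⁻¹ ≡ 28 (mod 29) since 28·28 = 784 ≡ 1, so λ ≡ 27·28 ≡ 2.
  x = λ² - 28 - 28 = 4 - 56 ≡ 6; y = λ·(28 - 6) - 14 ≡ 1. → (6, 1)
2H = (6, 1).
Finally 2G + 2H:
(27, 22) + (6, 1). λ = (1 - 22)/(6 - 27) ≡ 8/8 mod 29. 8⁻¹ ≡ 11 (mod 29) since 8·11 = 88 ≡ 1, so λ ≡ 1.
  x = λ² - 27 - 6 = 1 - 33 ≡ 26; y = λ·(27 - 26) - 22 ≡ 8. → (26, 8)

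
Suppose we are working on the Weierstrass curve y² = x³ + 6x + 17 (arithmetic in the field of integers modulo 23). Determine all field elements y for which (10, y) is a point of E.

none

x³ + 6x + 17 = 1077 ≡ 19 (mod 23).
19 is a non-residue mod 23; no y exists.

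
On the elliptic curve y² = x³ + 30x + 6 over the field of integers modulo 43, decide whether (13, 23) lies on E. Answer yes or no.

yes

y² = 23² ≡ 13; x³ + 30x + 6 = 2593 ≡ 13 (mod 43). 13 = 13.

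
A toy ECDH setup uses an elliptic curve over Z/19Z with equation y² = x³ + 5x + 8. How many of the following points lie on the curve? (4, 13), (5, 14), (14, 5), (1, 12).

(4, 13): 13² ≡ 17, rhs ≡ 16 → off.
(5, 14): 14² ≡ 6, rhs ≡ 6 → on.
(14, 5): 5² ≡ 6, rhs ≡ 10 → off.
(1, 12): 12² ≡ 11, rhs ≡ 14 → off.

1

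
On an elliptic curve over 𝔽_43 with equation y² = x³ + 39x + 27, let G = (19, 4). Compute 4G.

Double-and-add on 4 = (100)₂. Start with G = (19, 4) for the leading 1-bit.
double: tangent at (19, 4): λ = (3·19² + 39)/(2·4) ≡ 4/8. 8⁻¹ ≡ 27 (mod 43), so λ ≡ 4·27 ≡ 22.
  x = λ² - 19 - 19 = 484 - 38 ≡ 16; y = λ·(19 - 16) - 4 ≡ 19. → (16, 19)
double: tangent at (16, 19): λ = (3·16² + 39)/(2·19) ≡ 33/38. 38⁻¹ ≡ 17 (mod 43), so λ ≡ 33·17 ≡ 2.
  x = λ² - 16 - 16 = 4 - 32 ≡ 15; y = λ·(16 - 15) - 19 ≡ 26. → (15, 26)

(15, 26)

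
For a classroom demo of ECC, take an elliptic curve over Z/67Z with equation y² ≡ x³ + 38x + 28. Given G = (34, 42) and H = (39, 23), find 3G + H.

(8, 24)

First 3G:
Repeated addition: build up to 3G.
2G: tangent at (34, 42): λ = (3·34² + 38)/(2·42) ≡ 22/17. 17⁻¹ ≡ 4 (mod 67) since 17·4 = 68 ≡ 1, so λ ≡ 22·4 ≡ 21.
  x = λ² - 34 - 34 = 441 - 68 ≡ 38; y = λ·(34 - 38) - 42 ≡ 8. → (38, 8)
3G: (38, 8) + (34, 42). λ = (42 - 8)/(34 - 38) ≡ 34/63 mod 67. 63⁻¹ ≡ 50 (mod 67) since 63·50 = 3150 ≡ 1, so λ ≡ 25.
  x = λ² - 38 - 34 = 625 - 72 ≡ 17; y = λ·(38 - 17) - 8 ≡ 48. → (17, 48)
3G = (17, 48).
Finally 3G + H:
(17, 48) + (39, 23). λ = (23 - 48)/(39 - 17) ≡ 42/22 mod 67. 22⁻¹ ≡ 64 (mod 67), so λ ≡ 8.
  x = λ² - 17 - 39 = 64 - 56 ≡ 8; y = λ·(17 - 8) - 48 ≡ 24. → (8, 24)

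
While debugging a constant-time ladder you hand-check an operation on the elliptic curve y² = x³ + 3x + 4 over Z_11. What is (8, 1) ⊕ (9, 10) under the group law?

(8, 1) + (9, 10). λ = (10 - 1)/(9 - 8) ≡ 9/1 mod 11. 1⁻¹ ≡ 1 (mod 11), so λ ≡ 9.
  x = λ² - 8 - 9 = 81 - 17 ≡ 9; y = λ·(8 - 9) - 1 ≡ 1. → (9, 1)

(9, 1)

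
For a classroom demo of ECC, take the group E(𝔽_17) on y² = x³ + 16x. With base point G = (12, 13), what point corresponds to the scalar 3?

(12, 4)

Repeated addition: build up to 3G.
2G: tangent at (12, 13): λ = (3·12² + 16)/(2·13) ≡ 6/9. 9⁻¹ ≡ 2 (mod 17), so λ ≡ 6·2 ≡ 12.
  x = λ² - 12 - 12 = 144 - 24 ≡ 1; y = λ·(12 - 1) - 13 ≡ 0. → (1, 0)
3G: (1, 0) + (12, 13). λ = (13 - 0)/(12 - 1) ≡ 13/11 mod 17. 11⁻¹ ≡ 14 (mod 17), so λ ≡ 12.
  x = λ² - 1 - 12 = 144 - 13 ≡ 12; y = λ·(1 - 12) - 0 ≡ 4. → (12, 4)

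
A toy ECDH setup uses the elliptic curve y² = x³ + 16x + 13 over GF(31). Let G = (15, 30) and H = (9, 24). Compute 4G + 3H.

(9, 24)

First 4G:
Double-and-add on 4 = (100)₂. Start with G = (15, 30) for the leading 1-bit.
double: tangent at (15, 30): λ = (3·15² + 16)/(2·30) ≡ 9/29. 29⁻¹ ≡ 15 (mod 31), so λ ≡ 9·15 ≡ 11.
  x = λ² - 15 - 15 = 121 - 30 ≡ 29; y = λ·(15 - 29) - 30 ≡ 2. → (29, 2)
double: tangent at (29, 2): λ = (3·29² + 16)/(2·2) ≡ 28/4. 4⁻¹ ≡ 8 (mod 31), so λ ≡ 28·8 ≡ 7.
  x = λ² - 29 - 29 = 49 - 58 ≡ 22; y = λ·(29 - 22) - 2 ≡ 16. → (22, 16)
4G = (22, 16).
Next 3H:
Repeated addition: build up to 3H.
2H: tangent at (9, 24): λ = (3·9² + 16)/(2·24) ≡ 11/17. 17⁻¹ ≡ 11 (mod 31), so λ ≡ 11·11 ≡ 28.
  x = λ² - 9 - 9 = 784 - 18 ≡ 22; y = λ·(9 - 22) - 24 ≡ 15. → (22, 15)
3H: (22, 15) + (9, 24). λ = (24 - 15)/(9 - 22) ≡ 9/18 mod 31. 18⁻¹ ≡ 19 (mod 31), so λ ≡ 16.
  x = λ² - 22 - 9 = 256 - 31 ≡ 8; y = λ·(22 - 8) - 15 ≡ 23. → (8, 23)
3H = (8, 23).
Finally 4G + 3H:
(22, 16) + (8, 23). λ = (23 - 16)/(8 - 22) ≡ 7/17 mod 31. 17⁻¹ ≡ 11 (mod 31) since 17·11 = 187 ≡ 1, so λ ≡ 15.
  x = λ² - 22 - 8 = 225 - 30 ≡ 9; y = λ·(22 - 9) - 16 ≡ 24. → (9, 24)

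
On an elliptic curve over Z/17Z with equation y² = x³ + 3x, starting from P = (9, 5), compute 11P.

(1, 2)

Repeated addition: build up to 11P.
2P: tangent at (9, 5): λ = (3·9² + 3)/(2·5) ≡ 8/10. 10⁻¹ ≡ 12 (mod 17), so λ ≡ 8·12 ≡ 11.
  x = λ² - 9 - 9 = 121 - 18 ≡ 1; y = λ·(9 - 1) - 5 ≡ 15. → (1, 15)
3P: (1, 15) + (9, 5). λ = (5 - 15)/(9 - 1) ≡ 7/8 mod 17. 8⁻¹ ≡ 15 (mod 17) since 8·15 = 120 ≡ 1, so λ ≡ 3.
  x = λ² - 1 - 9 = 9 - 10 ≡ 16; y = λ·(1 - 16) - 15 ≡ 8. → (16, 8)
4P: (16, 8) + (9, 5). λ = (5 - 8)/(9 - 16) ≡ 14/10 mod 17. 10⁻¹ ≡ 12 (mod 17), so λ ≡ 15.
  x = λ² - 16 - 9 = 225 - 25 ≡ 13; y = λ·(16 - 13) - 8 ≡ 3. → (13, 3)
5P: (13, 3) + (9, 5). λ = (5 - 3)/(9 - 13) ≡ 2/13 mod 17. 13⁻¹ ≡ 4 (mod 17) since 13·4 = 52 ≡ 1, so λ ≡ 8.
  x = λ² - 13 - 9 = 64 - 22 ≡ 8; y = λ·(13 - 8) - 3 ≡ 3. → (8, 3)
6P: (8, 3) + (9, 5). λ = (5 - 3)/(9 - 8) ≡ 2/1 mod 17. 1⁻¹ ≡ 1 (mod 17), so λ ≡ 2.
  x = λ² - 8 - 9 = 4 - 17 ≡ 4; y = λ·(8 - 4) - 3 ≡ 5. → (4, 5)
7P: (4, 5) + (9, 5). λ = (5 - 5)/(9 - 4) ≡ 0/5 mod 17. 5⁻¹ ≡ 7 (mod 17) since 5·7 = 35 ≡ 1, so λ ≡ 0.
  x = λ² - 4 - 9 = 0 - 13 ≡ 4; y = λ·(4 - 4) - 5 ≡ 12. → (4, 12)
8P: (4, 12) + (9, 5). λ = (5 - 12)/(9 - 4) ≡ 10/5 mod 17. 5⁻¹ ≡ 7 (mod 17), so λ ≡ 2.
  x = λ² - 4 - 9 = 4 - 13 ≡ 8; y = λ·(4 - 8) - 12 ≡ 14. → (8, 14)
9P: (8, 14) + (9, 5). λ = (5 - 14)/(9 - 8) ≡ 8/1 mod 17. 1⁻¹ ≡ 1 (mod 17), so λ ≡ 8.
  x = λ² - 8 - 9 = 64 - 17 ≡ 13; y = λ·(8 - 13) - 14 ≡ 14. → (13, 14)
10P: (13, 14) + (9, 5). λ = (5 - 14)/(9 - 13) ≡ 8/13 mod 17. 13⁻¹ ≡ 4 (mod 17), so λ ≡ 15.
  x = λ² - 13 - 9 = 225 - 22 ≡ 16; y = λ·(13 - 16) - 14 ≡ 9. → (16, 9)
11P: (16, 9) + (9, 5). λ = (5 - 9)/(9 - 16) ≡ 13/10 mod 17. 10⁻¹ ≡ 12 (mod 17) since 10·12 = 120 ≡ 1, so λ ≡ 3.
  x = λ² - 16 - 9 = 9 - 25 ≡ 1; y = λ·(16 - 1) - 9 ≡ 2. → (1, 2)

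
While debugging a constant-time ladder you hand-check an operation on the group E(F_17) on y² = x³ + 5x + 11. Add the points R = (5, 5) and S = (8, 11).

(8, 6)

(5, 5) + (8, 11). λ = (11 - 5)/(8 - 5) ≡ 6/3 mod 17. 3⁻¹ ≡ 6 (mod 17), so λ ≡ 2.
  x = λ² - 5 - 8 = 4 - 13 ≡ 8; y = λ·(5 - 8) - 5 ≡ 6. → (8, 6)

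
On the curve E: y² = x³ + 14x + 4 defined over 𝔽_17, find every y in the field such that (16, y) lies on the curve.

none

x³ + 14x + 4 = 4324 ≡ 6 (mod 17).
6 is a non-residue mod 17; no y exists.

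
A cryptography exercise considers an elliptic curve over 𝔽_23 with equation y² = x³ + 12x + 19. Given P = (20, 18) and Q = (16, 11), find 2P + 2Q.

First 2P:
Repeated addition: build up to 2P.
2P: tangent at (20, 18): λ = (3·20² + 12)/(2·18) ≡ 16/13. 13⁻¹ ≡ 16 (mod 23), so λ ≡ 16·16 ≡ 3.
  x = λ² - 20 - 20 = 9 - 40 ≡ 15; y = λ·(20 - 15) - 18 ≡ 20. → (15, 20)
2P = (15, 20).
Next 2Q:
Repeated addition: build up to 2Q.
2Q: tangent at (16, 11): λ = (3·16² + 12)/(2·11) ≡ 21/22. 22⁻¹ ≡ 22 (mod 23), so λ ≡ 21·22 ≡ 2.
  x = λ² - 16 - 16 = 4 - 32 ≡ 18; y = λ·(16 - 18) - 11 ≡ 8. → (18, 8)
2Q = (18, 8).
Finally 2P + 2Q:
(15, 20) + (18, 8). λ = (8 - 20)/(18 - 15) ≡ 11/3 mod 23. 3⁻¹ ≡ 8 (mod 23) since 3·8 = 24 ≡ 1, so λ ≡ 19.
  x = λ² - 15 - 18 = 361 - 33 ≡ 6; y = λ·(15 - 6) - 20 ≡ 13. → (6, 13)

(6, 13)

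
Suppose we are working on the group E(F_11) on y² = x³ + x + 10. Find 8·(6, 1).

(2, 3)

Write G = (6, 1).
Double-and-add on 8 = (1000)₂. Start with G = (6, 1) for the leading 1-bit.
double: tangent at (6, 1): λ = (3·6² + 1)/(2·1) ≡ 10/2. 2⁻¹ ≡ 6 (mod 11) since 2·6 = 12 ≡ 1, so λ ≡ 10·6 ≡ 5.
  x = λ² - 6 - 6 = 25 - 12 ≡ 2; y = λ·(6 - 2) - 1 ≡ 8. → (2, 8)
double: tangent at (2, 8): λ = (3·2² + 1)/(2·8) ≡ 2/5. 5⁻¹ ≡ 9 (mod 11), so λ ≡ 2·9 ≡ 7.
  x = λ² - 2 - 2 = 49 - 4 ≡ 1; y = λ·(2 - 1) - 8 ≡ 10. → (1, 10)
double: tangent at (1, 10): λ = (3·1² + 1)/(2·10) ≡ 4/9. 9⁻¹ ≡ 5 (mod 11), so λ ≡ 4·5 ≡ 9.
  x = λ² - 1 - 1 = 81 - 2 ≡ 2; y = λ·(1 - 2) - 10 ≡ 3. → (2, 3)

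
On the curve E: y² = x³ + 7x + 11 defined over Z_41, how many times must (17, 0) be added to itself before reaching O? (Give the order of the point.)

2P: (17, 0) + (17, 0): same x and y₁ ≡ -y₂, so the sum is O.
2P = O, so the order is 2.

2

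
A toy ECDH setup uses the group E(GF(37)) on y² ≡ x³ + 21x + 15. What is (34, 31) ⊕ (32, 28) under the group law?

(34, 31) + (32, 28). λ = (28 - 31)/(32 - 34) ≡ 34/35 mod 37. 35⁻¹ ≡ 18 (mod 37) since 35·18 = 630 ≡ 1, so λ ≡ 20.
  x = λ² - 34 - 32 = 400 - 66 ≡ 1; y = λ·(34 - 1) - 31 ≡ 0. → (1, 0)

(1, 0)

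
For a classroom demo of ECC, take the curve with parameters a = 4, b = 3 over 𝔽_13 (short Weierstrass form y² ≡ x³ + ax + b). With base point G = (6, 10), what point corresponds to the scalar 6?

Double-and-add on 6 = (110)₂. Start with G = (6, 10) for the leading 1-bit.
double: tangent at (6, 10): λ = (3·6² + 4)/(2·10) ≡ 8/7. 7⁻¹ ≡ 2 (mod 13) since 7·2 = 14 ≡ 1, so λ ≡ 8·2 ≡ 3.
  x = λ² - 6 - 6 = 9 - 12 ≡ 10; y = λ·(6 - 10) - 10 ≡ 4. → (10, 4)
add G: (10, 4) + (6, 10). λ = (10 - 4)/(6 - 10) ≡ 6/9 mod 13. 9⁻¹ ≡ 3 (mod 13), so λ ≡ 5.
  x = λ² - 10 - 6 = 25 - 16 ≡ 9; y = λ·(10 - 9) - 4 ≡ 1. → (9, 1)
double: tangent at (9, 1): λ = (3·9² + 4)/(2·1) ≡ 0/2. 2⁻¹ ≡ 7 (mod 13), so λ ≡ 0·7 ≡ 0.
  x = λ² - 9 - 9 = 0 - 18 ≡ 8; y = λ·(9 - 8) - 1 ≡ 12. → (8, 12)

(8, 12)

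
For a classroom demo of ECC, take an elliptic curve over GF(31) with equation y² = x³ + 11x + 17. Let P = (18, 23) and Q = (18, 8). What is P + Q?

O

The two points share x = 18 and their y-coordinates satisfy 23 + 8 ≡ 0 (mod 31), so they are inverses. Their sum is 𝒪.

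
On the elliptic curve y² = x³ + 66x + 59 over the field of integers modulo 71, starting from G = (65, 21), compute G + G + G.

Repeated addition: build up to 3G.
2G: tangent at (65, 21): λ = (3·65² + 66)/(2·21) ≡ 32/42. 42⁻¹ ≡ 22 (mod 71), so λ ≡ 32·22 ≡ 65.
  x = λ² - 65 - 65 = 4225 - 130 ≡ 48; y = λ·(65 - 48) - 21 ≡ 19. → (48, 19)
3G: (48, 19) + (65, 21). λ = (21 - 19)/(65 - 48) ≡ 2/17 mod 71. 17⁻¹ ≡ 46 (mod 71) since 17·46 = 782 ≡ 1, so λ ≡ 21.
  x = λ² - 48 - 65 = 441 - 113 ≡ 44; y = λ·(48 - 44) - 19 ≡ 65. → (44, 65)

(44, 65)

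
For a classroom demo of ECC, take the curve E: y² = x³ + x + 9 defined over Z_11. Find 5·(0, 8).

Write G = (0, 8).
Double-and-add on 5 = (101)₂. Start with G = (0, 8) for the leading 1-bit.
double: tangent at (0, 8): λ = (3·0² + 1)/(2·8) ≡ 1/5. 5⁻¹ ≡ 9 (mod 11), so λ ≡ 1·9 ≡ 9.
  x = λ² - 0 - 0 = 81 - 0 ≡ 4; y = λ·(0 - 4) - 8 ≡ 0. → (4, 0)
double: (4, 0) + (4, 0): same x and y₁ ≡ -y₂, so the sum is the point at infinity.
add G: the point at infinity + (0, 8) = (0, 8) (identity).

(0, 8)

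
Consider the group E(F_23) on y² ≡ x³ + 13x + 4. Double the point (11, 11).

(19, 7)

tangent at (11, 11): λ = (3·11² + 13)/(2·11) ≡ 8/22. 22⁻¹ ≡ 22 (mod 23), so λ ≡ 8·22 ≡ 15.
  x = λ² - 11 - 11 = 225 - 22 ≡ 19; y = λ·(11 - 19) - 11 ≡ 7. → (19, 7)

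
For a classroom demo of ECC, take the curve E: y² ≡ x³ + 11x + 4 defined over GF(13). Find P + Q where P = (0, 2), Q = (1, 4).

(0, 2) + (1, 4). λ = (4 - 2)/(1 - 0) ≡ 2/1 mod 13. 1⁻¹ ≡ 1 (mod 13) since 1·1 = 1 ≡ 1, so λ ≡ 2.
  x = λ² - 0 - 1 = 4 - 1 ≡ 3; y = λ·(0 - 3) - 2 ≡ 5. → (3, 5)

(3, 5)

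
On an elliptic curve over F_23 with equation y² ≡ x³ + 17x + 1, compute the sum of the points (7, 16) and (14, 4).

(7, 16) + (14, 4). λ = (4 - 16)/(14 - 7) ≡ 11/7 mod 23. 7⁻¹ ≡ 10 (mod 23) since 7·10 = 70 ≡ 1, so λ ≡ 18.
  x = λ² - 7 - 14 = 324 - 21 ≡ 4; y = λ·(7 - 4) - 16 ≡ 15. → (4, 15)

(4, 15)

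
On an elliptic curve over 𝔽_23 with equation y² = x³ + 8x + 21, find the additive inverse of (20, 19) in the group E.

(20, 4)

-(20, 19) = (20, -19 mod 23) = (20, 4).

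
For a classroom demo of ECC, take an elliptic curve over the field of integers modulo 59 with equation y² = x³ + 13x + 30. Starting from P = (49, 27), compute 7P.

Double-and-add on 7 = (111)₂. Start with P = (49, 27) for the leading 1-bit.
double: tangent at (49, 27): λ = (3·49² + 13)/(2·27) ≡ 18/54. 54⁻¹ ≡ 47 (mod 59) since 54·47 = 2538 ≡ 1, so λ ≡ 18·47 ≡ 20.
  x = λ² - 49 - 49 = 400 - 98 ≡ 7; y = λ·(49 - 7) - 27 ≡ 46. → (7, 46)
add P: (7, 46) + (49, 27). λ = (27 - 46)/(49 - 7) ≡ 40/42 mod 59. 42⁻¹ ≡ 52 (mod 59) since 42·52 = 2184 ≡ 1, so λ ≡ 15.
  x = λ² - 7 - 49 = 225 - 56 ≡ 51; y = λ·(7 - 51) - 46 ≡ 2. → (51, 2)
double: tangent at (51, 2): λ = (3·51² + 13)/(2·2) ≡ 28/4. 4⁻¹ ≡ 15 (mod 59) since 4·15 = 60 ≡ 1, so λ ≡ 28·15 ≡ 7.
  x = λ² - 51 - 51 = 49 - 102 ≡ 6; y = λ·(51 - 6) - 2 ≡ 18. → (6, 18)
add P: (6, 18) + (49, 27). λ = (27 - 18)/(49 - 6) ≡ 9/43 mod 59. 43⁻¹ ≡ 11 (mod 59) since 43·11 = 473 ≡ 1, so λ ≡ 40.
  x = λ² - 6 - 49 = 1600 - 55 ≡ 11; y = λ·(6 - 11) - 18 ≡ 18. → (11, 18)

(11, 18)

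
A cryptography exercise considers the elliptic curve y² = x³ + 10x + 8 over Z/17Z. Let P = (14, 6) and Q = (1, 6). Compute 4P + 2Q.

(14, 6)

First 4P:
Double-and-add on 4 = (100)₂. Start with P = (14, 6) for the leading 1-bit.
double: tangent at (14, 6): λ = (3·14² + 10)/(2·6) ≡ 3/12. 12⁻¹ ≡ 10 (mod 17), so λ ≡ 3·10 ≡ 13.
  x = λ² - 14 - 14 = 169 - 28 ≡ 5; y = λ·(14 - 5) - 6 ≡ 9. → (5, 9)
double: tangent at (5, 9): λ = (3·5² + 10)/(2·9) ≡ 0/1. 1⁻¹ ≡ 1 (mod 17), so λ ≡ 0·1 ≡ 0.
  x = λ² - 5 - 5 = 0 - 10 ≡ 7; y = λ·(5 - 7) - 9 ≡ 8. → (7, 8)
4P = (7, 8).
Next 2Q:
Repeated addition: build up to 2Q.
2Q: tangent at (1, 6): λ = (3·1² + 10)/(2·6) ≡ 13/12. 12⁻¹ ≡ 10 (mod 17), so λ ≡ 13·10 ≡ 11.
  x = λ² - 1 - 1 = 121 - 2 ≡ 0; y = λ·(1 - 0) - 6 ≡ 5. → (0, 5)
2Q = (0, 5).
Finally 4P + 2Q:
(7, 8) + (0, 5). λ = (5 - 8)/(0 - 7) ≡ 14/10 mod 17. 10⁻¹ ≡ 12 (mod 17), so λ ≡ 15.
  x = λ² - 7 - 0 = 225 - 7 ≡ 14; y = λ·(7 - 14) - 8 ≡ 6. → (14, 6)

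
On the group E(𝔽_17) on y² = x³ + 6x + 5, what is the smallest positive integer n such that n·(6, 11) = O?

2P: tangent at (6, 11): λ = (3·6² + 6)/(2·11) ≡ 12/5. 5⁻¹ ≡ 7 (mod 17), so λ ≡ 12·7 ≡ 16.
  x = λ² - 6 - 6 = 256 - 12 ≡ 6; y = λ·(6 - 6) - 11 ≡ 6. → (6, 6)
3P: (6, 6) + (6, 11): same x and y₁ ≡ -y₂, so the sum is O.
3P = O, so the order is 3.

3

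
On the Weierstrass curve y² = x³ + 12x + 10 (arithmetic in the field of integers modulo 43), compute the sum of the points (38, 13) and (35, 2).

(38, 13) + (35, 2). λ = (2 - 13)/(35 - 38) ≡ 32/40 mod 43. 40⁻¹ ≡ 14 (mod 43), so λ ≡ 18.
  x = λ² - 38 - 35 = 324 - 73 ≡ 36; y = λ·(38 - 36) - 13 ≡ 23. → (36, 23)

(36, 23)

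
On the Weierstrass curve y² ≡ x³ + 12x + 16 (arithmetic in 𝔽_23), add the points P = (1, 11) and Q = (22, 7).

(1, 11) + (22, 7). λ = (7 - 11)/(22 - 1) ≡ 19/21 mod 23. 21⁻¹ ≡ 11 (mod 23) since 21·11 = 231 ≡ 1, so λ ≡ 2.
  x = λ² - 1 - 22 = 4 - 23 ≡ 4; y = λ·(1 - 4) - 11 ≡ 6. → (4, 6)

(4, 6)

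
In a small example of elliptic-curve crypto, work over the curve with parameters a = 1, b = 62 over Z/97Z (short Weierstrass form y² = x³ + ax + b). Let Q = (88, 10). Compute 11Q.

Double-and-add on 11 = (1011)₂. Start with Q = (88, 10) for the leading 1-bit.
double: tangent at (88, 10): λ = (3·88² + 1)/(2·10) ≡ 50/20. 20⁻¹ ≡ 34 (mod 97), so λ ≡ 50·34 ≡ 51.
  x = λ² - 88 - 88 = 2601 - 176 ≡ 0; y = λ·(88 - 0) - 10 ≡ 16. → (0, 16)
double: tangent at (0, 16): λ = (3·0² + 1)/(2·16) ≡ 1/32. 32⁻¹ ≡ 94 (mod 97) since 32·94 = 3008 ≡ 1, so λ ≡ 1·94 ≡ 94.
  x = λ² - 0 - 0 = 8836 - 0 ≡ 9; y = λ·(0 - 9) - 16 ≡ 11. → (9, 11)
add Q: (9, 11) + (88, 10). λ = (10 - 11)/(88 - 9) ≡ 96/79 mod 97. 79⁻¹ ≡ 70 (mod 97), so λ ≡ 27.
  x = λ² - 9 - 88 = 729 - 97 ≡ 50; y = λ·(9 - 50) - 11 ≡ 46. → (50, 46)
double: tangent at (50, 46): λ = (3·50² + 1)/(2·46) ≡ 32/92. 92⁻¹ ≡ 58 (mod 97) since 92·58 = 5336 ≡ 1, so λ ≡ 32·58 ≡ 13.
  x = λ² - 50 - 50 = 169 - 100 ≡ 69; y = λ·(50 - 69) - 46 ≡ 95. → (69, 95)
add Q: (69, 95) + (88, 10). λ = (10 - 95)/(88 - 69) ≡ 12/19 mod 97. 19⁻¹ ≡ 46 (mod 97) since 19·46 = 874 ≡ 1, so λ ≡ 67.
  x = λ² - 69 - 88 = 4489 - 157 ≡ 64; y = λ·(69 - 64) - 95 ≡ 46. → (64, 46)

(64, 46)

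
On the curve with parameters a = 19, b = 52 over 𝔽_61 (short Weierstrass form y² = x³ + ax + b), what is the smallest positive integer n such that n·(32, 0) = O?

2

2P: (32, 0) + (32, 0): same x and y₁ ≡ -y₂, so the sum is O.
2P = O, so the order is 2.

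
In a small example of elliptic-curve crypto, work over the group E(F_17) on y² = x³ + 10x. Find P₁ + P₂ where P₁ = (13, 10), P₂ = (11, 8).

(13, 10) + (11, 8). λ = (8 - 10)/(11 - 13) ≡ 15/15 mod 17. 15⁻¹ ≡ 8 (mod 17) since 15·8 = 120 ≡ 1, so λ ≡ 1.
  x = λ² - 13 - 11 = 1 - 24 ≡ 11; y = λ·(13 - 11) - 10 ≡ 9. → (11, 9)

(11, 9)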